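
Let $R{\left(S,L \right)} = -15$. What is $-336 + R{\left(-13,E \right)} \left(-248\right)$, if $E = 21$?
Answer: $3384$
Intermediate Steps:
$-336 + R{\left(-13,E \right)} \left(-248\right) = -336 - -3720 = -336 + 3720 = 3384$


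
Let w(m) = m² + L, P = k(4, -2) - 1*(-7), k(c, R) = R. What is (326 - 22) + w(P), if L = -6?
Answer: 323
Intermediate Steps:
P = 5 (P = -2 - 1*(-7) = -2 + 7 = 5)
w(m) = -6 + m² (w(m) = m² - 6 = -6 + m²)
(326 - 22) + w(P) = (326 - 22) + (-6 + 5²) = 304 + (-6 + 25) = 304 + 19 = 323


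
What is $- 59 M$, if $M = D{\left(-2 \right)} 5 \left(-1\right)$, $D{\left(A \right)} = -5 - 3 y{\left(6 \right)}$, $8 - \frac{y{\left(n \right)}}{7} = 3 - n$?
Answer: $-69620$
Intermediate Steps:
$y{\left(n \right)} = 35 + 7 n$ ($y{\left(n \right)} = 56 - 7 \left(3 - n\right) = 56 + \left(-21 + 7 n\right) = 35 + 7 n$)
$D{\left(A \right)} = -236$ ($D{\left(A \right)} = -5 - 3 \left(35 + 7 \cdot 6\right) = -5 - 3 \left(35 + 42\right) = -5 - 231 = -236$)
$M = 1180$ ($M = - 236 \cdot 5 \left(-1\right) = \left(-236\right) \left(-5\right) = 1180$)
$- 59 M = \left(-59\right) 1180 = -69620$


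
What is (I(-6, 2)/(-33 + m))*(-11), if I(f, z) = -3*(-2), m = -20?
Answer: 66/53 ≈ 1.2453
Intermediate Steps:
I(f, z) = 6
(I(-6, 2)/(-33 + m))*(-11) = (6/(-33 - 20))*(-11) = (6/(-53))*(-11) = -1/53*6*(-11) = -6/53*(-11) = 66/53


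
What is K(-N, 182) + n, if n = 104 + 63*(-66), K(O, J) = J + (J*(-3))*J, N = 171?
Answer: -103244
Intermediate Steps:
K(O, J) = J - 3*J**2 (K(O, J) = J + (-3*J)*J = J - 3*J**2)
n = -4054 (n = 104 - 4158 = -4054)
K(-N, 182) + n = 182*(1 - 3*182) - 4054 = 182*(1 - 546) - 4054 = 182*(-545) - 4054 = -99190 - 4054 = -103244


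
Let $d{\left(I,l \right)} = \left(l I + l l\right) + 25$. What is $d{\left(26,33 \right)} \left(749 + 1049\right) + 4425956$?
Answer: $7971612$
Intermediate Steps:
$d{\left(I,l \right)} = 25 + l^{2} + I l$ ($d{\left(I,l \right)} = \left(I l + l^{2}\right) + 25 = \left(l^{2} + I l\right) + 25 = 25 + l^{2} + I l$)
$d{\left(26,33 \right)} \left(749 + 1049\right) + 4425956 = \left(25 + 33^{2} + 26 \cdot 33\right) \left(749 + 1049\right) + 4425956 = \left(25 + 1089 + 858\right) 1798 + 4425956 = 1972 \cdot 1798 + 4425956 = 3545656 + 4425956 = 7971612$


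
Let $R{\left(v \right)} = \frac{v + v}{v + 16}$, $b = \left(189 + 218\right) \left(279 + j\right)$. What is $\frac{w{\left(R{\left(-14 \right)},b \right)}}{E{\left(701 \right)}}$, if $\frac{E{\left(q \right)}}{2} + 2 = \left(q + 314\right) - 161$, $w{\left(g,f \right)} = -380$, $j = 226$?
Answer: $- \frac{95}{426} \approx -0.223$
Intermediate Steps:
$b = 205535$ ($b = \left(189 + 218\right) \left(279 + 226\right) = 407 \cdot 505 = 205535$)
$R{\left(v \right)} = \frac{2 v}{16 + v}$
$E{\left(q \right)} = 302 + 2 q$ ($E{\left(q \right)} = -4 + 2 \left(\left(q + 314\right) - 161\right) = -4 + 2 \left(\left(314 + q\right) - 161\right) = -4 + 2 \left(153 + q\right) = -4 + \left(306 + 2 q\right) = 302 + 2 q$)
$\frac{w{\left(R{\left(-14 \right)},b \right)}}{E{\left(701 \right)}} = - \frac{380}{302 + 2 \cdot 701} = - \frac{380}{302 + 1402} = - \frac{380}{1704} = \left(-380\right) \frac{1}{1704} = - \frac{95}{426}$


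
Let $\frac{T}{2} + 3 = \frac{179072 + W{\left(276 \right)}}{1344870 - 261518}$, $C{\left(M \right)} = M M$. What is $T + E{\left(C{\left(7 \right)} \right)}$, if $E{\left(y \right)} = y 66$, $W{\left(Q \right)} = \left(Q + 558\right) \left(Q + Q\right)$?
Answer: $\frac{437292392}{135419} \approx 3229.2$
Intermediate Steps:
$W{\left(Q \right)} = 2 Q \left(558 + Q\right)$ ($W{\left(Q \right)} = \left(558 + Q\right) 2 Q = 2 Q \left(558 + Q\right)$)
$C{\left(M \right)} = M^{2}$
$E{\left(y \right)} = 66 y$
$T = - \frac{652654}{135419}$ ($T = -6 + 2 \frac{179072 + 2 \cdot 276 \left(558 + 276\right)}{1344870 - 261518} = -6 + 2 \frac{179072 + 2 \cdot 276 \cdot 834}{1083352} = -6 + 2 \left(179072 + 460368\right) \frac{1}{1083352} = -6 + 2 \cdot 639440 \cdot \frac{1}{1083352} = -6 + 2 \cdot \frac{79930}{135419} = -6 + \frac{159860}{135419} = - \frac{652654}{135419} \approx -4.8195$)
$T + E{\left(C{\left(7 \right)} \right)} = - \frac{652654}{135419} + 66 \cdot 7^{2} = - \frac{652654}{135419} + 66 \cdot 49 = - \frac{652654}{135419} + 3234 = \frac{437292392}{135419}$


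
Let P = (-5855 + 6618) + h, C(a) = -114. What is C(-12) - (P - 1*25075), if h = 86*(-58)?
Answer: 29186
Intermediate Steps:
h = -4988
P = -4225 (P = (-5855 + 6618) - 4988 = 763 - 4988 = -4225)
C(-12) - (P - 1*25075) = -114 - (-4225 - 1*25075) = -114 - (-4225 - 25075) = -114 - 1*(-29300) = -114 + 29300 = 29186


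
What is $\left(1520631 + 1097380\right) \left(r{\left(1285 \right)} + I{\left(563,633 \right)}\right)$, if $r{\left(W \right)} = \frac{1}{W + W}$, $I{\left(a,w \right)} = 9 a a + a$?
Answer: $\frac{19197717270796691}{2570} \approx 7.4699 \cdot 10^{12}$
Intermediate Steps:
$I{\left(a,w \right)} = a + 9 a^{2}$ ($I{\left(a,w \right)} = 9 a^{2} + a = a + 9 a^{2}$)
$r{\left(W \right)} = \frac{1}{2 W}$
$\left(1520631 + 1097380\right) \left(r{\left(1285 \right)} + I{\left(563,633 \right)}\right) = \left(1520631 + 1097380\right) \left(\frac{1}{2 \cdot 1285} + 563 \left(1 + 9 \cdot 563\right)\right) = 2618011 \left(\frac{1}{2} \cdot \frac{1}{1285} + 563 \left(1 + 5067\right)\right) = 2618011 \left(\frac{1}{2570} + 563 \cdot 5068\right) = 2618011 \left(\frac{1}{2570} + 2853284\right) = 2618011 \cdot \frac{7332939881}{2570} = \frac{19197717270796691}{2570}$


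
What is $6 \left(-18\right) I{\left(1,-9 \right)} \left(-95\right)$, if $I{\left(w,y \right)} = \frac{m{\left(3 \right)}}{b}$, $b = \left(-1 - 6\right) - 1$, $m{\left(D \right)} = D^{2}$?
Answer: $- \frac{23085}{2} \approx -11543.0$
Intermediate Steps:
$b = -8$ ($b = \left(-1 - 6\right) - 1 = -7 - 1 = -8$)
$I{\left(w,y \right)} = - \frac{9}{8}$ ($I{\left(w,y \right)} = \frac{3^{2}}{-8} = 9 \left(- \frac{1}{8}\right) = - \frac{9}{8}$)
$6 \left(-18\right) I{\left(1,-9 \right)} \left(-95\right) = 6 \left(-18\right) \left(- \frac{9}{8}\right) \left(-95\right) = \left(-108\right) \left(- \frac{9}{8}\right) \left(-95\right) = \frac{243}{2} \left(-95\right) = - \frac{23085}{2}$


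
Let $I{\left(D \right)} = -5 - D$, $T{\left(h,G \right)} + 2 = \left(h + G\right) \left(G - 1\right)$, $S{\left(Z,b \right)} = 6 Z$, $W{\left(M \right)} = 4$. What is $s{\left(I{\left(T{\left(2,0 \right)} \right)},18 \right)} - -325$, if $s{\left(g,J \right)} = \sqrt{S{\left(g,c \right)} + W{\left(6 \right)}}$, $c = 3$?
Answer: $325 + i \sqrt{2} \approx 325.0 + 1.4142 i$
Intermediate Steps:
$T{\left(h,G \right)} = -2 + \left(-1 + G\right) \left(G + h\right)$ ($T{\left(h,G \right)} = -2 + \left(h + G\right) \left(G - 1\right) = -2 + \left(G + h\right) \left(-1 + G\right) = -2 + \left(-1 + G\right) \left(G + h\right)$)
$s{\left(g,J \right)} = \sqrt{4 + 6 g}$ ($s{\left(g,J \right)} = \sqrt{6 g + 4} = \sqrt{4 + 6 g}$)
$s{\left(I{\left(T{\left(2,0 \right)} \right)},18 \right)} - -325 = \sqrt{4 + 6 \left(-5 - \left(-2 + 0^{2} - 0 - 2 + 0 \cdot 2\right)\right)} - -325 = \sqrt{4 + 6 \left(-5 - \left(-2 + 0 + 0 - 2 + 0\right)\right)} + 325 = \sqrt{4 + 6 \left(-5 - -4\right)} + 325 = \sqrt{4 + 6 \left(-5 + 4\right)} + 325 = \sqrt{4 + 6 \left(-1\right)} + 325 = \sqrt{4 - 6} + 325 = \sqrt{-2} + 325 = i \sqrt{2} + 325 = 325 + i \sqrt{2}$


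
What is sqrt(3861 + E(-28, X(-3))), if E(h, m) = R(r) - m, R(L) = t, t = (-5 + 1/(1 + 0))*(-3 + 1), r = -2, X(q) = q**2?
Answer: 2*sqrt(965) ≈ 62.129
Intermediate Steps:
t = 8 (t = (-5 + 1/1)*(-2) = (-5 + 1)*(-2) = -4*(-2) = 8)
R(L) = 8
E(h, m) = 8 - m
sqrt(3861 + E(-28, X(-3))) = sqrt(3861 + (8 - 1*(-3)**2)) = sqrt(3861 + (8 - 1*9)) = sqrt(3861 + (8 - 9)) = sqrt(3861 - 1) = sqrt(3860) = 2*sqrt(965)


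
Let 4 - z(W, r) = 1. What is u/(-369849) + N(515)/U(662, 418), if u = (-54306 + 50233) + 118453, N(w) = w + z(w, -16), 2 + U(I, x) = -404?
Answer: -17001433/10725621 ≈ -1.5851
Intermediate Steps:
z(W, r) = 3 (z(W, r) = 4 - 1*1 = 4 - 1 = 3)
U(I, x) = -406 (U(I, x) = -2 - 404 = -406)
N(w) = 3 + w (N(w) = w + 3 = 3 + w)
u = 114380 (u = -4073 + 118453 = 114380)
u/(-369849) + N(515)/U(662, 418) = 114380/(-369849) + (3 + 515)/(-406) = 114380*(-1/369849) + 518*(-1/406) = -114380/369849 - 37/29 = -17001433/10725621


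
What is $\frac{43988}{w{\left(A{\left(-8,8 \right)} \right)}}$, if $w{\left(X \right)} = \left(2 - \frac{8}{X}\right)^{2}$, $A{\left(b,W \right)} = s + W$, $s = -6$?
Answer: $10997$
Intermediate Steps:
$A{\left(b,W \right)} = -6 + W$
$\frac{43988}{w{\left(A{\left(-8,8 \right)} \right)}} = \frac{43988}{4 \frac{1}{\left(-6 + 8\right)^{2}} \left(-4 + \left(-6 + 8\right)\right)^{2}} = \frac{43988}{4 \cdot \frac{1}{4} \left(-4 + 2\right)^{2}} = \frac{43988}{4 \cdot \frac{1}{4} \left(-2\right)^{2}} = \frac{43988}{4 \cdot \frac{1}{4} \cdot 4} = \frac{43988}{4} = 43988 \cdot \frac{1}{4} = 10997$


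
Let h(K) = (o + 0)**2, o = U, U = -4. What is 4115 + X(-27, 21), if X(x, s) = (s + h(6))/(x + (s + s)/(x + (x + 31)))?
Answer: 2727394/663 ≈ 4113.7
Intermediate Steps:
o = -4
h(K) = 16 (h(K) = (-4 + 0)**2 = (-4)**2 = 16)
X(x, s) = (16 + s)/(x + 2*s/(31 + 2*x)) (X(x, s) = (s + 16)/(x + (s + s)/(x + (x + 31))) = (16 + s)/(x + (2*s)/(x + (31 + x))) = (16 + s)/(x + (2*s)/(31 + 2*x)) = (16 + s)/(x + 2*s/(31 + 2*x)))
4115 + X(-27, 21) = 4115 + (496 + 31*21 + 32*(-27) + 2*21*(-27))/(2*21 + 2*(-27)**2 + 31*(-27)) = 4115 + (496 + 651 - 864 - 1134)/(42 + 2*729 - 837) = 4115 - 851/(42 + 1458 - 837) = 4115 - 851/663 = 2727394/663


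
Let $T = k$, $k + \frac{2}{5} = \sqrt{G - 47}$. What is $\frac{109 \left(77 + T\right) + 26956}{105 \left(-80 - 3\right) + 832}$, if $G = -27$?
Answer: $- \frac{176527}{39415} - \frac{109 i \sqrt{74}}{7883} \approx -4.4787 - 0.11895 i$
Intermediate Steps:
$k = - \frac{2}{5} + i \sqrt{74}$ ($k = - \frac{2}{5} + \sqrt{-27 - 47} = - \frac{2}{5} + \sqrt{-74} = - \frac{2}{5} + i \sqrt{74} \approx -0.4 + 8.6023 i$)
$T = - \frac{2}{5} + i \sqrt{74} \approx -0.4 + 8.6023 i$
$\frac{109 \left(77 + T\right) + 26956}{105 \left(-80 - 3\right) + 832} = \frac{109 \left(77 - \left(\frac{2}{5} - i \sqrt{74}\right)\right) + 26956}{105 \left(-80 - 3\right) + 832} = \frac{109 \left(\frac{383}{5} + i \sqrt{74}\right) + 26956}{105 \left(-83\right) + 832} = \frac{\left(\frac{41747}{5} + 109 i \sqrt{74}\right) + 26956}{-8715 + 832} = \frac{\frac{176527}{5} + 109 i \sqrt{74}}{-7883} = \left(\frac{176527}{5} + 109 i \sqrt{74}\right) \left(- \frac{1}{7883}\right) = - \frac{176527}{39415} - \frac{109 i \sqrt{74}}{7883}$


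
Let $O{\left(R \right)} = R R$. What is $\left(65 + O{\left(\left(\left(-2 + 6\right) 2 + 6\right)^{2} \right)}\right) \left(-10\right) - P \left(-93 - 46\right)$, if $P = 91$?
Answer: $-372161$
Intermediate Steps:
$O{\left(R \right)} = R^{2}$
$\left(65 + O{\left(\left(\left(-2 + 6\right) 2 + 6\right)^{2} \right)}\right) \left(-10\right) - P \left(-93 - 46\right) = \left(65 + \left(\left(\left(-2 + 6\right) 2 + 6\right)^{2}\right)^{2}\right) \left(-10\right) - 91 \left(-93 - 46\right) = \left(65 + \left(\left(4 \cdot 2 + 6\right)^{2}\right)^{2}\right) \left(-10\right) - 91 \left(-139\right) = \left(65 + \left(\left(8 + 6\right)^{2}\right)^{2}\right) \left(-10\right) - -12649 = \left(65 + \left(14^{2}\right)^{2}\right) \left(-10\right) + 12649 = \left(65 + 196^{2}\right) \left(-10\right) + 12649 = \left(65 + 38416\right) \left(-10\right) + 12649 = 38481 \left(-10\right) + 12649 = -384810 + 12649 = -372161$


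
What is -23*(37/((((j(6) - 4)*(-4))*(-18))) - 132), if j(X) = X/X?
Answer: 656627/216 ≈ 3039.9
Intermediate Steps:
j(X) = 1
-23*(37/((((j(6) - 4)*(-4))*(-18))) - 132) = -23*(37/((((1 - 4)*(-4))*(-18))) - 132) = -23*(37/((-3*(-4)*(-18))) - 132) = -23*(37/((12*(-18))) - 132) = -23*(37/(-216) - 132) = -23*(37*(-1/216) - 132) = -23*(-37/216 - 132) = -23*(-28549/216) = 656627/216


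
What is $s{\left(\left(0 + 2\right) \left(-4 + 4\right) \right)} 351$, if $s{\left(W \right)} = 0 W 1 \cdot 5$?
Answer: $0$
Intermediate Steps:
$s{\left(W \right)} = 0$ ($s{\left(W \right)} = 0 \cdot 1 \cdot 5 = 0 \cdot 5 = 0$)
$s{\left(\left(0 + 2\right) \left(-4 + 4\right) \right)} 351 = 0 \cdot 351 = 0$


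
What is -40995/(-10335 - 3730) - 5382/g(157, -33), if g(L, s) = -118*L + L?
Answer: 1416641/441641 ≈ 3.2077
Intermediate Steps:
g(L, s) = -117*L
-40995/(-10335 - 3730) - 5382/g(157, -33) = -40995/(-10335 - 3730) - 5382/((-117*157)) = -40995/(-14065) - 5382/(-18369) = -40995*(-1/14065) - 5382*(-1/18369) = 8199/2813 + 46/157 = 1416641/441641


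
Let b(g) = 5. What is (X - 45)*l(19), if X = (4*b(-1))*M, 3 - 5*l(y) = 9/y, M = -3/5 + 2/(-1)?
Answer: -4656/95 ≈ -49.010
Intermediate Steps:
M = -13/5 (M = -3*⅕ + 2*(-1) = -⅗ - 2 = -13/5 ≈ -2.6000)
l(y) = ⅗ - 9/(5*y)
X = -52 (X = (4*5)*(-13/5) = 20*(-13/5) = -52)
(X - 45)*l(19) = (-52 - 45)*((⅗)*(-3 + 19)/19) = -291*16/(5*19) = -97*48/95 = -4656/95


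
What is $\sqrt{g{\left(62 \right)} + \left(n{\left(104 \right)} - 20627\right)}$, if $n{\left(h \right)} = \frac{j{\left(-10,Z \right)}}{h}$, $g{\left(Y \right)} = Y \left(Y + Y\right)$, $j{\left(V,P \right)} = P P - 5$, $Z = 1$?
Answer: $\frac{i \sqrt{8746790}}{26} \approx 113.75 i$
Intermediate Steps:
$j{\left(V,P \right)} = -5 + P^{2}$ ($j{\left(V,P \right)} = P^{2} - 5 = -5 + P^{2}$)
$g{\left(Y \right)} = 2 Y^{2}$ ($g{\left(Y \right)} = Y 2 Y = 2 Y^{2}$)
$n{\left(h \right)} = - \frac{4}{h}$ ($n{\left(h \right)} = \frac{-5 + 1^{2}}{h} = \frac{-5 + 1}{h} = - \frac{4}{h}$)
$\sqrt{g{\left(62 \right)} + \left(n{\left(104 \right)} - 20627\right)} = \sqrt{2 \cdot 62^{2} - \left(20627 + \frac{4}{104}\right)} = \sqrt{2 \cdot 3844 - \frac{536303}{26}} = \sqrt{7688 - \frac{536303}{26}} = \sqrt{- \frac{336415}{26}} = \frac{i \sqrt{8746790}}{26}$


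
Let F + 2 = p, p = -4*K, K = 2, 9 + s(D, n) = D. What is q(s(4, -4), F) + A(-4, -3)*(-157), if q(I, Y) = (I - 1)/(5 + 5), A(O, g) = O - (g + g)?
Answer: -1573/5 ≈ -314.60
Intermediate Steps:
s(D, n) = -9 + D
p = -8 (p = -4*2 = -8)
F = -10 (F = -2 - 8 = -10)
A(O, g) = O - 2*g
q(I, Y) = -⅒ + I/10 (q(I, Y) = (-1 + I)/10 = (-1 + I)*(⅒) = -⅒ + I/10)
q(s(4, -4), F) + A(-4, -3)*(-157) = (-⅒ + (-9 + 4)/10) + (-4 - 2*(-3))*(-157) = (-⅒ + (⅒)*(-5)) + (-4 + 6)*(-157) = (-⅒ - ½) + 2*(-157) = -⅗ - 314 = -1573/5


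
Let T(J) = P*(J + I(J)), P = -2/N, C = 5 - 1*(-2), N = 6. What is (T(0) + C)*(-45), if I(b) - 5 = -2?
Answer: -270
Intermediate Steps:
C = 7 (C = 5 + 2 = 7)
I(b) = 3 (I(b) = 5 - 2 = 3)
P = -1/3 (P = -2/6 = -2*1/6 = -1/3 ≈ -0.33333)
T(J) = -1 - J/3 (T(J) = -(J + 3)/3 = -(3 + J)/3 = -1 - J/3)
(T(0) + C)*(-45) = ((-1 - 1/3*0) + 7)*(-45) = ((-1 + 0) + 7)*(-45) = (-1 + 7)*(-45) = 6*(-45) = -270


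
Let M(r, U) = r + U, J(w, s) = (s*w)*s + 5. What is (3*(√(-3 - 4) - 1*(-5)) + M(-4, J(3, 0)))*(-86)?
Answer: -1376 - 258*I*√7 ≈ -1376.0 - 682.6*I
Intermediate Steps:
J(w, s) = 5 + w*s² (J(w, s) = w*s² + 5 = 5 + w*s²)
M(r, U) = U + r
(3*(√(-3 - 4) - 1*(-5)) + M(-4, J(3, 0)))*(-86) = (3*(√(-3 - 4) - 1*(-5)) + ((5 + 3*0²) - 4))*(-86) = (3*(√(-7) + 5) + ((5 + 3*0) - 4))*(-86) = (3*(I*√7 + 5) + ((5 + 0) - 4))*(-86) = (3*(5 + I*√7) + (5 - 4))*(-86) = ((15 + 3*I*√7) + 1)*(-86) = (16 + 3*I*√7)*(-86) = -1376 - 258*I*√7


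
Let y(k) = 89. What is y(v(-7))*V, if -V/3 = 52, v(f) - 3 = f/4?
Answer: -13884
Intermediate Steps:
v(f) = 3 + f/4
V = -156 (V = -3*52 = -156)
y(v(-7))*V = 89*(-156) = -13884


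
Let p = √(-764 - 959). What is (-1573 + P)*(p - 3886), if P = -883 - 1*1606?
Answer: 15784932 - 4062*I*√1723 ≈ 1.5785e+7 - 1.6861e+5*I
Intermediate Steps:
p = I*√1723 (p = √(-1723) = I*√1723 ≈ 41.509*I)
P = -2489 (P = -883 - 1606 = -2489)
(-1573 + P)*(p - 3886) = (-1573 - 2489)*(I*√1723 - 3886) = -4062*(-3886 + I*√1723) = 15784932 - 4062*I*√1723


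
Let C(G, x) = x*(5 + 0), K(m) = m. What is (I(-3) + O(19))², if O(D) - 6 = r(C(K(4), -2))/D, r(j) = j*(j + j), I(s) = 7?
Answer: 199809/361 ≈ 553.49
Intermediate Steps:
C(G, x) = 5*x (C(G, x) = x*5 = 5*x)
r(j) = 2*j² (r(j) = j*(2*j) = 2*j²)
O(D) = 6 + 200/D (O(D) = 6 + (2*(5*(-2))²)/D = 6 + (2*(-10)²)/D = 6 + (2*100)/D = 6 + 200/D)
(I(-3) + O(19))² = (7 + (6 + 200/19))² = (7 + 314/19)² = (447/19)² = 199809/361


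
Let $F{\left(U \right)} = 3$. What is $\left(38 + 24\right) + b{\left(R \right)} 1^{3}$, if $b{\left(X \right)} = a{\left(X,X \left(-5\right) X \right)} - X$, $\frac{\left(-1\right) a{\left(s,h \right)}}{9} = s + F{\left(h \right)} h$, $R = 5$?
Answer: $3387$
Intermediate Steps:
$a{\left(s,h \right)} = - 27 h - 9 s$ ($a{\left(s,h \right)} = - 9 \left(s + 3 h\right) = - 27 h - 9 s$)
$b{\left(X \right)} = - 10 X + 135 X^{2}$ ($b{\left(X \right)} = \left(- 27 X \left(-5\right) X - 9 X\right) - X = \left(- 27 - 5 X X - 9 X\right) - X = \left(- 27 \left(- 5 X^{2}\right) - 9 X\right) - X = \left(135 X^{2} - 9 X\right) - X = \left(- 9 X + 135 X^{2}\right) - X = - 10 X + 135 X^{2}$)
$\left(38 + 24\right) + b{\left(R \right)} 1^{3} = \left(38 + 24\right) + 5 \cdot 5 \left(-2 + 27 \cdot 5\right) 1^{3} = 62 + 5 \cdot 5 \left(-2 + 135\right) 1 = 62 + 5 \cdot 5 \cdot 133 \cdot 1 = 62 + 3325 \cdot 1 = 62 + 3325 = 3387$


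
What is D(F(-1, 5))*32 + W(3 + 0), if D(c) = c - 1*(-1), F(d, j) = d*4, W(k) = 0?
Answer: -96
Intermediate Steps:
F(d, j) = 4*d
D(c) = 1 + c (D(c) = c + 1 = 1 + c)
D(F(-1, 5))*32 + W(3 + 0) = (1 + 4*(-1))*32 + 0 = (1 - 4)*32 + 0 = -3*32 + 0 = -96 + 0 = -96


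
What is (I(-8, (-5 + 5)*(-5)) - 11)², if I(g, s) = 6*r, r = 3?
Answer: 49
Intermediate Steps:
I(g, s) = 18 (I(g, s) = 6*3 = 18)
(I(-8, (-5 + 5)*(-5)) - 11)² = (18 - 11)² = 7² = 49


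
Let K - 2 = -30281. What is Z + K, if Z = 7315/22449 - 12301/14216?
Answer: -1380465762235/45590712 ≈ -30280.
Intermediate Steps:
K = -30279 (K = 2 - 30281 = -30279)
Z = -24593587/45590712 (Z = 7315*(1/22449) - 12301*1/14216 = 1045/3207 - 12301/14216 = -24593587/45590712 ≈ -0.53944)
Z + K = -24593587/45590712 - 30279 = -1380465762235/45590712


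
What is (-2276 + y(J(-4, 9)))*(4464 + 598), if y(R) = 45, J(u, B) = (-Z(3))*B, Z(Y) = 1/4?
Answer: -11293322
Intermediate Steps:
Z(Y) = ¼
J(u, B) = -B/4 (J(u, B) = (-1*¼)*B = -B/4)
(-2276 + y(J(-4, 9)))*(4464 + 598) = (-2276 + 45)*(4464 + 598) = -2231*5062 = -11293322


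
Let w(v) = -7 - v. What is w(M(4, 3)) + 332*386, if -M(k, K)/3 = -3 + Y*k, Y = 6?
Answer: 128208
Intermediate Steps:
M(k, K) = 9 - 18*k (M(k, K) = -3*(-3 + 6*k) = 9 - 18*k)
w(M(4, 3)) + 332*386 = (-7 - (9 - 18*4)) + 332*386 = (-7 - (9 - 72)) + 128152 = (-7 - 1*(-63)) + 128152 = (-7 + 63) + 128152 = 56 + 128152 = 128208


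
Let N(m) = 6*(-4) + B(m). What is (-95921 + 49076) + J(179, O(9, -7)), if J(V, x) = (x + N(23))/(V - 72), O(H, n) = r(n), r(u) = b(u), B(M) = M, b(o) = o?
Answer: -5012423/107 ≈ -46845.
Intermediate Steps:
N(m) = -24 + m (N(m) = 6*(-4) + m = -24 + m)
r(u) = u
O(H, n) = n
J(V, x) = (-1 + x)/(-72 + V) (J(V, x) = (x + (-24 + 23))/(V - 72) = (x - 1)/(-72 + V) = (-1 + x)/(-72 + V))
(-95921 + 49076) + J(179, O(9, -7)) = (-95921 + 49076) + (-1 - 7)/(-72 + 179) = -46845 - 8/107 = -5012423/107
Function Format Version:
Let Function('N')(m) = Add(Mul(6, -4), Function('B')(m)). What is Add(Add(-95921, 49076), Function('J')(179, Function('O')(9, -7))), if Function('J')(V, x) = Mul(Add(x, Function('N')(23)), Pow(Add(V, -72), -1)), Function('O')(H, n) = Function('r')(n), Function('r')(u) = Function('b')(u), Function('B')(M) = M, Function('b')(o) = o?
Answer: Rational(-5012423, 107) ≈ -46845.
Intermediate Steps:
Function('N')(m) = Add(-24, m) (Function('N')(m) = Add(Mul(6, -4), m) = Add(-24, m))
Function('r')(u) = u
Function('O')(H, n) = n
Function('J')(V, x) = Mul(Pow(Add(-72, V), -1), Add(-1, x)) (Function('J')(V, x) = Mul(Add(x, Add(-24, 23)), Pow(Add(V, -72), -1)) = Mul(Add(x, -1), Pow(Add(-72, V), -1)) = Mul(Add(-1, x), Pow(Add(-72, V), -1)) = Mul(Pow(Add(-72, V), -1), Add(-1, x)))
Add(Add(-95921, 49076), Function('J')(179, Function('O')(9, -7))) = Add(Add(-95921, 49076), Mul(Pow(Add(-72, 179), -1), Add(-1, -7))) = Add(-46845, Mul(Pow(107, -1), -8)) = Add(-46845, Mul(Rational(1, 107), -8)) = Add(-46845, Rational(-8, 107)) = Rational(-5012423, 107)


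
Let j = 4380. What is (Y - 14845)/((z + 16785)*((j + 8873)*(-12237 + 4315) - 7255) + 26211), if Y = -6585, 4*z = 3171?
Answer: 85720/7382480594187 ≈ 1.1611e-8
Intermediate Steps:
z = 3171/4 (z = (¼)*3171 = 3171/4 ≈ 792.75)
(Y - 14845)/((z + 16785)*((j + 8873)*(-12237 + 4315) - 7255) + 26211) = (-6585 - 14845)/((3171/4 + 16785)*((4380 + 8873)*(-12237 + 4315) - 7255) + 26211) = -21430/(70311*(13253*(-7922) - 7255)/4 + 26211) = -21430/(70311*(-104990266 - 7255)/4 + 26211) = -21430/((70311/4)*(-104997521) + 26211) = -21430/(-7382480699031/4 + 26211) = -21430/(-7382480594187/4) = -21430*(-4/7382480594187) = 85720/7382480594187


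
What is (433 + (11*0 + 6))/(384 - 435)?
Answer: -439/51 ≈ -8.6078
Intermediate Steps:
(433 + (11*0 + 6))/(384 - 435) = (433 + (0 + 6))/(-51) = (433 + 6)*(-1/51) = 439*(-1/51) = -439/51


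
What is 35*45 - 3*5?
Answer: 1560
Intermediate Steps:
35*45 - 3*5 = 1575 - 15 = 1560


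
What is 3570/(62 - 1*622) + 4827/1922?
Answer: -29703/7688 ≈ -3.8636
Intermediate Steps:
3570/(62 - 1*622) + 4827/1922 = 3570/(62 - 622) + 4827*(1/1922) = 3570/(-560) + 4827/1922 = 3570*(-1/560) + 4827/1922 = -51/8 + 4827/1922 = -29703/7688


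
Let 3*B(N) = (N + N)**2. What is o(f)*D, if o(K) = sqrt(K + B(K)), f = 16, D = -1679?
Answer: -6716*sqrt(201)/3 ≈ -31739.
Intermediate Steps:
B(N) = 4*N**2/3 (B(N) = (N + N)**2/3 = (2*N)**2/3 = (4*N**2)/3 = 4*N**2/3)
o(K) = sqrt(K + 4*K**2/3)
o(f)*D = (sqrt(3)*sqrt(16*(3 + 4*16))/3)*(-1679) = (sqrt(3)*sqrt(16*(3 + 64))/3)*(-1679) = (sqrt(3)*sqrt(16*67)/3)*(-1679) = (sqrt(3)*sqrt(1072)/3)*(-1679) = (sqrt(3)*(4*sqrt(67))/3)*(-1679) = (4*sqrt(201)/3)*(-1679) = -6716*sqrt(201)/3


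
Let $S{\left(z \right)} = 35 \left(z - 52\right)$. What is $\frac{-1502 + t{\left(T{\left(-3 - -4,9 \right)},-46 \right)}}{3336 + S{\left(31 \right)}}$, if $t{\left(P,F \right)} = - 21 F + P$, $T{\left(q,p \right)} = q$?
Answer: $- \frac{535}{2601} \approx -0.20569$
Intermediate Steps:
$S{\left(z \right)} = -1820 + 35 z$ ($S{\left(z \right)} = 35 \left(-52 + z\right) = -1820 + 35 z$)
$t{\left(P,F \right)} = P - 21 F$
$\frac{-1502 + t{\left(T{\left(-3 - -4,9 \right)},-46 \right)}}{3336 + S{\left(31 \right)}} = \frac{-1502 - -967}{3336 + \left(-1820 + 35 \cdot 31\right)} = \frac{-1502 + \left(\left(-3 + 4\right) + 966\right)}{3336 + \left(-1820 + 1085\right)} = \frac{-1502 + \left(1 + 966\right)}{3336 - 735} = \frac{-1502 + 967}{2601} = \left(-535\right) \frac{1}{2601} = - \frac{535}{2601}$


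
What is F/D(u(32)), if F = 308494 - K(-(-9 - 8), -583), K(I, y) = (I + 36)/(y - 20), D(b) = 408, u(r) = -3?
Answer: 186021935/246024 ≈ 756.11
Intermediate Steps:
K(I, y) = (36 + I)/(-20 + y)
F = 186021935/603 (F = 308494 - (36 - (-9 - 8))/(-20 - 583) = 308494 - (36 - 1*(-17))/(-603) = 308494 - (-1)*(36 + 17)/603 = 308494 - (-1)*53/603 = 308494 - 1*(-53/603) = 308494 + 53/603 = 186021935/603 ≈ 3.0849e+5)
F/D(u(32)) = (186021935/603)/408 = (186021935/603)*(1/408) = 186021935/246024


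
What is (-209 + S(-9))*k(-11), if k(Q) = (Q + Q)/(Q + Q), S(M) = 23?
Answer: -186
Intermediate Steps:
k(Q) = 1 (k(Q) = (2*Q)/((2*Q)) = (2*Q)*(1/(2*Q)) = 1)
(-209 + S(-9))*k(-11) = (-209 + 23)*1 = -186*1 = -186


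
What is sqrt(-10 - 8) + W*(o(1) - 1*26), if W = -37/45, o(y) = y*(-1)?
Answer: 111/5 + 3*I*sqrt(2) ≈ 22.2 + 4.2426*I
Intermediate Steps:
o(y) = -y
W = -37/45 (W = -37*1/45 = -37/45 ≈ -0.82222)
sqrt(-10 - 8) + W*(o(1) - 1*26) = sqrt(-10 - 8) - 37*(-1*1 - 1*26)/45 = sqrt(-18) - 37*(-1 - 26)/45 = 3*I*sqrt(2) - 37/45*(-27) = 3*I*sqrt(2) + 111/5 = 111/5 + 3*I*sqrt(2)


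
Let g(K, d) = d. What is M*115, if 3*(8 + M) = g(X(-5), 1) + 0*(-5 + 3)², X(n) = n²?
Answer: -2645/3 ≈ -881.67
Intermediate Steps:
M = -23/3 (M = -8 + (1 + 0*(-5 + 3)²)/3 = -8 + (1 + 0*(-2)²)/3 = -8 + (1 + 0*4)/3 = -8 + (1 + 0)/3 = -8 + (⅓)*1 = -8 + ⅓ = -23/3 ≈ -7.6667)
M*115 = -23/3*115 = -2645/3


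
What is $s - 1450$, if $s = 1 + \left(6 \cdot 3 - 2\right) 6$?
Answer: $-1353$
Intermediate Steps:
$s = 97$ ($s = 1 + \left(18 - 2\right) 6 = 1 + 16 \cdot 6 = 1 + 96 = 97$)
$s - 1450 = 97 - 1450 = -1353$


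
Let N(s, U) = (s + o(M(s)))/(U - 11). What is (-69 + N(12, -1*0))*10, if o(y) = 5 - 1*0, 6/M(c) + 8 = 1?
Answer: -7760/11 ≈ -705.45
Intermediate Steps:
M(c) = -6/7 (M(c) = 6/(-8 + 1) = 6/(-7) = 6*(-1/7) = -6/7)
o(y) = 5 (o(y) = 5 + 0 = 5)
N(s, U) = (5 + s)/(-11 + U) (N(s, U) = (s + 5)/(U - 11) = (5 + s)/(-11 + U))
(-69 + N(12, -1*0))*10 = (-69 + (5 + 12)/(-11 - 1*0))*10 = (-69 + 17/(-11 + 0))*10 = (-69 + 17/(-11))*10 = (-69 - 1/11*17)*10 = (-69 - 17/11)*10 = -776/11*10 = -7760/11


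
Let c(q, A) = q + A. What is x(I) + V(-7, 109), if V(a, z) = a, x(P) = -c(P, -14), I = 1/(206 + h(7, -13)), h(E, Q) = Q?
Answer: 1350/193 ≈ 6.9948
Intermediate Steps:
c(q, A) = A + q
I = 1/193 (I = 1/(206 - 13) = 1/193 ≈ 0.0051813)
x(P) = 14 - P (x(P) = -(-14 + P) = 14 - P)
x(I) + V(-7, 109) = (14 - 1*1/193) - 7 = (14 - 1/193) - 7 = 2701/193 - 7 = 1350/193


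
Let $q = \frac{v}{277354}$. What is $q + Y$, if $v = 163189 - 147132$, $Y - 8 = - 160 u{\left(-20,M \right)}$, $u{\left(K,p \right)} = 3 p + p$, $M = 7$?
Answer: $- \frac{1240311031}{277354} \approx -4471.9$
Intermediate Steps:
$u{\left(K,p \right)} = 4 p$
$Y = -4472$ ($Y = 8 - 160 \cdot 4 \cdot 7 = 8 - 4480 = -4472$)
$v = 16057$
$q = \frac{16057}{277354} \approx 0.057894$
$q + Y = \frac{16057}{277354} - 4472 = - \frac{1240311031}{277354}$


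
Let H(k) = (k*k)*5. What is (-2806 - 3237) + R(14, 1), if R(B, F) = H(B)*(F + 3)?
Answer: -2123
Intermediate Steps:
H(k) = 5*k**2 (H(k) = k**2*5 = 5*k**2)
R(B, F) = 5*B**2*(3 + F) (R(B, F) = (5*B**2)*(F + 3) = (5*B**2)*(3 + F) = 5*B**2*(3 + F))
(-2806 - 3237) + R(14, 1) = (-2806 - 3237) + 5*14**2*(3 + 1) = -6043 + 5*196*4 = -6043 + 3920 = -2123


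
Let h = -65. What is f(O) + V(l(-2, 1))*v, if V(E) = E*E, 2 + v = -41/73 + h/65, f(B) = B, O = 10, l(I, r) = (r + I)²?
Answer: 470/73 ≈ 6.4384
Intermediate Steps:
l(I, r) = (I + r)²
v = -260/73 (v = -2 + (-41/73 - 65/65) = -2 + (-41*1/73 - 65*1/65) = -2 + (-41/73 - 1) = -2 - 114/73 = -260/73 ≈ -3.5616)
V(E) = E²
f(O) + V(l(-2, 1))*v = 10 + ((-2 + 1)²)²*(-260/73) = 10 + ((-1)²)²*(-260/73) = 10 + 1²*(-260/73) = 10 + 1*(-260/73) = 10 - 260/73 = 470/73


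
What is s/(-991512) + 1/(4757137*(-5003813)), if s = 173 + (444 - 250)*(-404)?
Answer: 1861530445407292831/23601777105579822072 ≈ 0.078872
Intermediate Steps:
s = -78203 (s = 173 + 194*(-404) = 173 - 78376 = -78203)
s/(-991512) + 1/(4757137*(-5003813)) = -78203/(-991512) + 1/(4757137*(-5003813)) = -78203*(-1/991512) + (1/4757137)*(-1/5003813) = 78203/991512 - 1/23803823963381 = 1861530445407292831/23601777105579822072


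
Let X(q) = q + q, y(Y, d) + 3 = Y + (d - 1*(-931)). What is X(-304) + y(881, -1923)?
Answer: -722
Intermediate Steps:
y(Y, d) = 928 + Y + d (y(Y, d) = -3 + (Y + (d - 1*(-931))) = -3 + (Y + (d + 931)) = -3 + (Y + (931 + d)) = -3 + (931 + Y + d) = 928 + Y + d)
X(q) = 2*q
X(-304) + y(881, -1923) = 2*(-304) + (928 + 881 - 1923) = -608 - 114 = -722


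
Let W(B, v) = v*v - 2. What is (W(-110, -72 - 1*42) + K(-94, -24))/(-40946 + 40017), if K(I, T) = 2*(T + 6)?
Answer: -12958/929 ≈ -13.948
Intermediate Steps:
K(I, T) = 12 + 2*T (K(I, T) = 2*(6 + T) = 12 + 2*T)
W(B, v) = -2 + v² (W(B, v) = v² - 2 = -2 + v²)
(W(-110, -72 - 1*42) + K(-94, -24))/(-40946 + 40017) = ((-2 + (-72 - 1*42)²) + (12 + 2*(-24)))/(-40946 + 40017) = ((-2 + (-72 - 42)²) + (12 - 48))/(-929) = ((-2 + (-114)²) - 36)*(-1/929) = ((-2 + 12996) - 36)*(-1/929) = (12994 - 36)*(-1/929) = 12958*(-1/929) = -12958/929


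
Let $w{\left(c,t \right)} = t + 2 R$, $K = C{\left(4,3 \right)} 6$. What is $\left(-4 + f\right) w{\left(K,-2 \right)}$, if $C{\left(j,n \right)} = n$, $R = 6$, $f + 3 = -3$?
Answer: $-100$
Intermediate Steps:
$f = -6$ ($f = -3 - 3 = -6$)
$K = 18$ ($K = 3 \cdot 6 = 18$)
$w{\left(c,t \right)} = 12 + t$ ($w{\left(c,t \right)} = t + 2 \cdot 6 = t + 12 = 12 + t$)
$\left(-4 + f\right) w{\left(K,-2 \right)} = \left(-4 - 6\right) \left(12 - 2\right) = \left(-10\right) 10 = -100$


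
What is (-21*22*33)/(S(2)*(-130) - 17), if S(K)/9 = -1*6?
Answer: -15246/7003 ≈ -2.1771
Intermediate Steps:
S(K) = -54 (S(K) = 9*(-1*6) = 9*(-6) = -54)
(-21*22*33)/(S(2)*(-130) - 17) = (-21*22*33)/(-54*(-130) - 17) = (-462*33)/(7020 - 17) = -15246/7003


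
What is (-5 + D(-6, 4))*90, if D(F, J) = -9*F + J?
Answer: 4770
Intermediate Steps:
D(F, J) = J - 9*F
(-5 + D(-6, 4))*90 = (-5 + (4 - 9*(-6)))*90 = (-5 + (4 + 54))*90 = (-5 + 58)*90 = 53*90 = 4770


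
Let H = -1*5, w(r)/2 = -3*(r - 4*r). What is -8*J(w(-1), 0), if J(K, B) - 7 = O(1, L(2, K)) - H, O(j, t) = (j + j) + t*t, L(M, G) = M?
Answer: -144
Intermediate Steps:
w(r) = 18*r (w(r) = 2*(-3*(r - 4*r)) = 2*(-(-9)*r) = 2*(9*r) = 18*r)
O(j, t) = t² + 2*j (O(j, t) = 2*j + t² = t² + 2*j)
H = -5
J(K, B) = 18 (J(K, B) = 7 + ((2² + 2*1) - 1*(-5)) = 7 + ((4 + 2) + 5) = 7 + (6 + 5) = 7 + 11 = 18)
-8*J(w(-1), 0) = -8*18 = -144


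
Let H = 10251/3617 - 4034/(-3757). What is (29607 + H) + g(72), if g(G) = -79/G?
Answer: 28970622694045/978412968 ≈ 29610.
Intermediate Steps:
H = 53103985/13589069 (H = 10251*(1/3617) - 4034*(-1/3757) = 10251/3617 + 4034/3757 = 53103985/13589069 ≈ 3.9078)
(29607 + H) + g(72) = (29607 + 53103985/13589069) - 79/72 = 402384669868/13589069 - 79*1/72 = 402384669868/13589069 - 79/72 = 28970622694045/978412968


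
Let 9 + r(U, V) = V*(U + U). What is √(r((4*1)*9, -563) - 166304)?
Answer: I*√206849 ≈ 454.81*I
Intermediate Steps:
r(U, V) = -9 + 2*U*V (r(U, V) = -9 + V*(U + U) = -9 + V*(2*U) = -9 + 2*U*V)
√(r((4*1)*9, -563) - 166304) = √((-9 + 2*((4*1)*9)*(-563)) - 166304) = √((-9 + 2*(4*9)*(-563)) - 166304) = √((-9 + 2*36*(-563)) - 166304) = √((-9 - 40536) - 166304) = √(-40545 - 166304) = √(-206849) = I*√206849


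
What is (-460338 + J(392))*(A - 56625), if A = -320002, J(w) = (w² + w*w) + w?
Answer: 57480059486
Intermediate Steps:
J(w) = w + 2*w² (J(w) = (w² + w²) + w = 2*w² + w = w + 2*w²)
(-460338 + J(392))*(A - 56625) = (-460338 + 392*(1 + 2*392))*(-320002 - 56625) = (-460338 + 392*(1 + 784))*(-376627) = (-460338 + 392*785)*(-376627) = (-460338 + 307720)*(-376627) = -152618*(-376627) = 57480059486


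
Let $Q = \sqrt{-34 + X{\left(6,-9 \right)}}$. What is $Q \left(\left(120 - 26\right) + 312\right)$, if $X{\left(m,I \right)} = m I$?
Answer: $812 i \sqrt{22} \approx 3808.6 i$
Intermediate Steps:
$X{\left(m,I \right)} = I m$
$Q = 2 i \sqrt{22}$ ($Q = \sqrt{-34 - 54} = \sqrt{-88} = 2 i \sqrt{22} \approx 9.3808 i$)
$Q \left(\left(120 - 26\right) + 312\right) = 2 i \sqrt{22} \left(\left(120 - 26\right) + 312\right) = 2 i \sqrt{22} \left(94 + 312\right) = 2 i \sqrt{22} \cdot 406 = 812 i \sqrt{22}$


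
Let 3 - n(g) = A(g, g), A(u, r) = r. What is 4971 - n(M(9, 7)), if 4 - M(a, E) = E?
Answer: 4965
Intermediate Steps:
M(a, E) = 4 - E
n(g) = 3 - g
4971 - n(M(9, 7)) = 4971 - (3 - (4 - 1*7)) = 4971 - (3 - (4 - 7)) = 4971 - (3 - 1*(-3)) = 4971 - (3 + 3) = 4971 - 1*6 = 4971 - 6 = 4965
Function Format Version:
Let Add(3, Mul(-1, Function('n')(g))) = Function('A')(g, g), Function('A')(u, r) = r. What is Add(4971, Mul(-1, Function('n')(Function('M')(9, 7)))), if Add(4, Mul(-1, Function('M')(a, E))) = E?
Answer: 4965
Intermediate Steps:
Function('M')(a, E) = Add(4, Mul(-1, E))
Function('n')(g) = Add(3, Mul(-1, g))
Add(4971, Mul(-1, Function('n')(Function('M')(9, 7)))) = Add(4971, Mul(-1, Add(3, Mul(-1, Add(4, Mul(-1, 7)))))) = Add(4971, Mul(-1, Add(3, Mul(-1, Add(4, -7))))) = Add(4971, Mul(-1, Add(3, Mul(-1, -3)))) = Add(4971, Mul(-1, Add(3, 3))) = Add(4971, Mul(-1, 6)) = Add(4971, -6) = 4965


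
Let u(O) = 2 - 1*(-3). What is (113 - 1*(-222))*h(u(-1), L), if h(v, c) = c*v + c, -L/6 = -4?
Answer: 48240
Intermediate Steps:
u(O) = 5 (u(O) = 2 + 3 = 5)
L = 24 (L = -6*(-4) = 24)
h(v, c) = c + c*v
(113 - 1*(-222))*h(u(-1), L) = (113 - 1*(-222))*(24*(1 + 5)) = (113 + 222)*(24*6) = 335*144 = 48240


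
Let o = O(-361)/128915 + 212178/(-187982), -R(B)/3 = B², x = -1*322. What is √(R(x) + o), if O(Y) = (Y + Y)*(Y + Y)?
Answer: I*√126503101317765130344415/637728935 ≈ 557.72*I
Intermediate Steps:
x = -322
R(B) = -3*B²
O(Y) = 4*Y² (O(Y) = (2*Y)*(2*Y) = 4*Y²)
o = 1858923211/637728935 (o = (4*(-361)²)/128915 + 212178/(-187982) = (4*130321)*(1/128915) + 212178*(-1/187982) = 521284*(1/128915) - 106089/93991 = 27436/6785 - 106089/93991 = 1858923211/637728935 ≈ 2.9149)
√(R(x) + o) = √(-3*(-322)² + 1858923211/637728935) = √(-3*103684 + 1858923211/637728935) = √(-311052 + 1858923211/637728935) = √(-198365001766409/637728935) = I*√126503101317765130344415/637728935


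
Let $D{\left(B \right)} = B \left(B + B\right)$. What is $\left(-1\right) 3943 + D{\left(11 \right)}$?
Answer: $-3701$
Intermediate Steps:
$D{\left(B \right)} = 2 B^{2}$ ($D{\left(B \right)} = B 2 B = 2 B^{2}$)
$\left(-1\right) 3943 + D{\left(11 \right)} = \left(-1\right) 3943 + 2 \cdot 11^{2} = -3943 + 2 \cdot 121 = -3943 + 242 = -3701$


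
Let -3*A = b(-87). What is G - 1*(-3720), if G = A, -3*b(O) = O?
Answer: 11131/3 ≈ 3710.3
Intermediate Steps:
b(O) = -O/3
A = -29/3 (A = -(-1)*(-87)/9 = -⅓*29 = -29/3 ≈ -9.6667)
G = -29/3 ≈ -9.6667
G - 1*(-3720) = -29/3 - 1*(-3720) = -29/3 + 3720 = 11131/3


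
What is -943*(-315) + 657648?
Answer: 954693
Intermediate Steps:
-943*(-315) + 657648 = 297045 + 657648 = 954693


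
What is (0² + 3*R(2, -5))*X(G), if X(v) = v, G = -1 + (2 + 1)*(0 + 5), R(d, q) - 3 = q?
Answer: -84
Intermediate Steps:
R(d, q) = 3 + q
G = 14 (G = -1 + 3*5 = -1 + 15 = 14)
(0² + 3*R(2, -5))*X(G) = (0² + 3*(3 - 5))*14 = (0 + 3*(-2))*14 = (0 - 6)*14 = -6*14 = -84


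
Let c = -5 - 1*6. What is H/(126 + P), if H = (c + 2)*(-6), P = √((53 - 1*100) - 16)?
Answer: 108/253 - 18*I*√7/1771 ≈ 0.42688 - 0.026891*I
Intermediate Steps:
c = -11 (c = -5 - 6 = -11)
P = 3*I*√7 (P = √((53 - 100) - 16) = √(-47 - 16) = √(-63) = 3*I*√7 ≈ 7.9373*I)
H = 54 (H = (-11 + 2)*(-6) = -9*(-6) = 54)
H/(126 + P) = 54/(126 + 3*I*√7)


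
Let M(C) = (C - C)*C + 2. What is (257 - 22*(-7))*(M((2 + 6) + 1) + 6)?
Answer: 3288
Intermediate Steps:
M(C) = 2 (M(C) = 0*C + 2 = 0 + 2 = 2)
(257 - 22*(-7))*(M((2 + 6) + 1) + 6) = (257 - 22*(-7))*(2 + 6) = (257 + 154)*8 = 411*8 = 3288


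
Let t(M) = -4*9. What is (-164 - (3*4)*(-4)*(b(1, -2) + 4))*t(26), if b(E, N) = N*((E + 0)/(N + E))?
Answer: -4464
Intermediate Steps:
b(E, N) = E*N/(E + N) (b(E, N) = N*(E/(E + N)) = E*N/(E + N))
t(M) = -36
(-164 - (3*4)*(-4)*(b(1, -2) + 4))*t(26) = (-164 - (3*4)*(-4)*(1*(-2)/(1 - 2) + 4))*(-36) = (-164 - 12*(-4)*(1*(-2)/(-1) + 4))*(-36) = (-164 - (-48)*(1*(-2)*(-1) + 4))*(-36) = (-164 - (-48)*(2 + 4))*(-36) = (-164 - (-48)*6)*(-36) = (-164 - 1*(-288))*(-36) = (-164 + 288)*(-36) = 124*(-36) = -4464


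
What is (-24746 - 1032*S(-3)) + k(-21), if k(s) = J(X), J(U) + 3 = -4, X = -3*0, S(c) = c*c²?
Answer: 3111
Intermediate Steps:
S(c) = c³
X = 0
J(U) = -7 (J(U) = -3 - 4 = -7)
k(s) = -7
(-24746 - 1032*S(-3)) + k(-21) = (-24746 - 1032*(-3)³) - 7 = (-24746 - 1032*(-27)) - 7 = (-24746 + 27864) - 7 = 3118 - 7 = 3111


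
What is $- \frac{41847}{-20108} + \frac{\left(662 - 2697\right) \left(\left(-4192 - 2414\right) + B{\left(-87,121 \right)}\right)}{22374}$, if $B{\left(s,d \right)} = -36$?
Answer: $\frac{1377401331}{2272204} \approx 606.2$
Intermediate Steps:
$- \frac{41847}{-20108} + \frac{\left(662 - 2697\right) \left(\left(-4192 - 2414\right) + B{\left(-87,121 \right)}\right)}{22374} = - \frac{41847}{-20108} + \frac{\left(662 - 2697\right) \left(\left(-4192 - 2414\right) - 36\right)}{22374} = \left(-41847\right) \left(- \frac{1}{20108}\right) + - 2035 \left(\left(-4192 - 2414\right) - 36\right) \frac{1}{22374} = \frac{41847}{20108} + - 2035 \left(-6606 - 36\right) \frac{1}{22374} = \frac{41847}{20108} + \left(-2035\right) \left(-6642\right) \frac{1}{22374} = \frac{41847}{20108} + 13516470 \cdot \frac{1}{22374} = \frac{41847}{20108} + \frac{68265}{113} = \frac{1377401331}{2272204}$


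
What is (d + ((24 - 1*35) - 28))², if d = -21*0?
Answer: 1521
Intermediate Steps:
d = 0
(d + ((24 - 1*35) - 28))² = (0 + ((24 - 1*35) - 28))² = (0 + ((24 - 35) - 28))² = (0 + (-11 - 28))² = (0 - 39)² = (-39)² = 1521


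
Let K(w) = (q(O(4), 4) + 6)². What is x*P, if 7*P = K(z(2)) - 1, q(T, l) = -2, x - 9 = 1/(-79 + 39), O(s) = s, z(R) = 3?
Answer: 1077/56 ≈ 19.232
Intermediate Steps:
x = 359/40 (x = 9 + 1/(-79 + 39) = 9 + 1/(-40) = 9 - 1/40 = 359/40 ≈ 8.9750)
K(w) = 16 (K(w) = (-2 + 6)² = 4² = 16)
P = 15/7 (P = (16 - 1)/7 = (⅐)*15 = 15/7 ≈ 2.1429)
x*P = (359/40)*(15/7) = 1077/56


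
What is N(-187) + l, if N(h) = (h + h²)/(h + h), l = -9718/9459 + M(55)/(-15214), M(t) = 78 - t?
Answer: -13531625227/143909226 ≈ -94.029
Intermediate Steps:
l = -148067209/143909226 (l = -9718/9459 + (78 - 1*55)/(-15214) = -9718*1/9459 + (78 - 55)*(-1/15214) = -9718/9459 + 23*(-1/15214) = -9718/9459 - 23/15214 = -148067209/143909226 ≈ -1.0289)
N(h) = (h + h²)/(2*h) (N(h) = (h + h²)/((2*h)) = (h + h²)*(1/(2*h)) = (h + h²)/(2*h))
N(-187) + l = (½ + (½)*(-187)) - 148067209/143909226 = (½ - 187/2) - 148067209/143909226 = -93 - 148067209/143909226 = -13531625227/143909226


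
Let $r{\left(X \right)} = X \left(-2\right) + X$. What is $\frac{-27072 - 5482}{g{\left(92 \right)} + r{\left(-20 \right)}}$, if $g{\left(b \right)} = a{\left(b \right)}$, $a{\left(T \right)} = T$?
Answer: $- \frac{16277}{56} \approx -290.66$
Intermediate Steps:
$g{\left(b \right)} = b$
$r{\left(X \right)} = - X$ ($r{\left(X \right)} = - 2 X + X = - X$)
$\frac{-27072 - 5482}{g{\left(92 \right)} + r{\left(-20 \right)}} = \frac{-27072 - 5482}{92 - -20} = - \frac{32554}{92 + 20} = - \frac{32554}{112} = \left(-32554\right) \frac{1}{112} = - \frac{16277}{56}$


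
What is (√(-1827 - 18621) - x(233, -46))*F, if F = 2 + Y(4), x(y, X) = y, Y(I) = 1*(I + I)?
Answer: -2330 + 120*I*√142 ≈ -2330.0 + 1430.0*I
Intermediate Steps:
Y(I) = 2*I (Y(I) = 1*(2*I) = 2*I)
F = 10 (F = 2 + 2*4 = 2 + 8 = 10)
(√(-1827 - 18621) - x(233, -46))*F = (√(-1827 - 18621) - 1*233)*10 = (√(-20448) - 233)*10 = (12*I*√142 - 233)*10 = (-233 + 12*I*√142)*10 = -2330 + 120*I*√142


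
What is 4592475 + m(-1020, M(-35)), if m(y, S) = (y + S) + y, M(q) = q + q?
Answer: 4590365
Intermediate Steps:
M(q) = 2*q
m(y, S) = S + 2*y (m(y, S) = (S + y) + y = S + 2*y)
4592475 + m(-1020, M(-35)) = 4592475 + (2*(-35) + 2*(-1020)) = 4592475 + (-70 - 2040) = 4592475 - 2110 = 4590365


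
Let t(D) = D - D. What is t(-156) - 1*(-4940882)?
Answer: 4940882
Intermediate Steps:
t(D) = 0
t(-156) - 1*(-4940882) = 0 - 1*(-4940882) = 0 + 4940882 = 4940882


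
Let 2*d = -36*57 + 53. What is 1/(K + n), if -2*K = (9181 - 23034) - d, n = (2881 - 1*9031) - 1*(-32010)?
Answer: 4/129147 ≈ 3.0972e-5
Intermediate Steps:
n = 25860 (n = (2881 - 9031) + 32010 = -6150 + 32010 = 25860)
d = -1999/2 (d = (-36*57 + 53)/2 = (-2052 + 53)/2 = (½)*(-1999) = -1999/2 ≈ -999.50)
K = 25707/4 (K = -((9181 - 23034) - 1*(-1999/2))/2 = -(-13853 + 1999/2)/2 = -½*(-25707/2) = 25707/4 ≈ 6426.8)
1/(K + n) = 1/(25707/4 + 25860) = 1/(129147/4) = 4/129147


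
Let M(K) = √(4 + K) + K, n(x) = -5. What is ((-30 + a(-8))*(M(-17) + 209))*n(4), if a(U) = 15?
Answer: 14400 + 75*I*√13 ≈ 14400.0 + 270.42*I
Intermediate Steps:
M(K) = K + √(4 + K)
((-30 + a(-8))*(M(-17) + 209))*n(4) = ((-30 + 15)*((-17 + √(4 - 17)) + 209))*(-5) = -15*((-17 + √(-13)) + 209)*(-5) = -15*((-17 + I*√13) + 209)*(-5) = -15*(192 + I*√13)*(-5) = (-2880 - 15*I*√13)*(-5) = 14400 + 75*I*√13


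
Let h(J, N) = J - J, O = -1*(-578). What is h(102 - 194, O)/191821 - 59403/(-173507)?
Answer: 59403/173507 ≈ 0.34237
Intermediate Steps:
O = 578
h(J, N) = 0
h(102 - 194, O)/191821 - 59403/(-173507) = 0/191821 - 59403/(-173507) = 0*(1/191821) - 59403*(-1/173507) = 0 + 59403/173507 = 59403/173507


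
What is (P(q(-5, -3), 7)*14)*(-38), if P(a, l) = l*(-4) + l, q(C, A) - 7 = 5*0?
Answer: 11172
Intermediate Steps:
q(C, A) = 7 (q(C, A) = 7 + 5*0 = 7 + 0 = 7)
P(a, l) = -3*l (P(a, l) = -4*l + l = -3*l)
(P(q(-5, -3), 7)*14)*(-38) = (-3*7*14)*(-38) = -21*14*(-38) = -294*(-38) = 11172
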